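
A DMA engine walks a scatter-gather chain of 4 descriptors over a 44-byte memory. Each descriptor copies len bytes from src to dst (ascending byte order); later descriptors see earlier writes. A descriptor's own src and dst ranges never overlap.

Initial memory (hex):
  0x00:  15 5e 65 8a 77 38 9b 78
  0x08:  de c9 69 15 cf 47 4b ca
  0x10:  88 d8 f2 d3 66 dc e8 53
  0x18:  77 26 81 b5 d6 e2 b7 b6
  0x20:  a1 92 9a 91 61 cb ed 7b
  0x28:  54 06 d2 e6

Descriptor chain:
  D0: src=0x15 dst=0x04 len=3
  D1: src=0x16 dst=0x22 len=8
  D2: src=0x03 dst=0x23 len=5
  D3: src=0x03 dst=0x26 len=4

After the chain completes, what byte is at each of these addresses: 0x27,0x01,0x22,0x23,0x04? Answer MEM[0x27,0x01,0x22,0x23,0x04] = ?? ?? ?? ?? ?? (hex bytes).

  after D0: wrote 3B at 0x04 = dce853
  after D1: wrote 8B at 0x22 = e853772681b5d6e2
  after D2: wrote 5B at 0x23 = 8adce85378
  after D3: wrote 4B at 0x26 = 8adce853
query mem[0x27]=0xdc, mem[0x01]=0x5e, mem[0x22]=0xe8, mem[0x23]=0x8a, mem[0x04]=0xdc

MEM[0x27,0x01,0x22,0x23,0x04] = dc 5e e8 8a dc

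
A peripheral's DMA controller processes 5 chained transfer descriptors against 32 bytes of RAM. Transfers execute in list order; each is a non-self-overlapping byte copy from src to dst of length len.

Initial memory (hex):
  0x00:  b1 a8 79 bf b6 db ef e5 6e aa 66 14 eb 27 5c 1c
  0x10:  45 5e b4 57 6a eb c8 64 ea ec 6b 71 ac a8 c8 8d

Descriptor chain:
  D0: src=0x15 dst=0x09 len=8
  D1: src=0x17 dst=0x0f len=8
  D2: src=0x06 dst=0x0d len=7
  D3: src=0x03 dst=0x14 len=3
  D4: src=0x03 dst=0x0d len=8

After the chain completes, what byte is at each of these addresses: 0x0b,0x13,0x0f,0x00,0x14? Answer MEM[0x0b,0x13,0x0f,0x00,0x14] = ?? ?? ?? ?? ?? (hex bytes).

D0: mem[0x09..0x10] <- [eb c8 64 ea ec 6b 71 ac]
D1: mem[0x0f..0x16] <- [64 ea ec 6b 71 ac a8 c8]
D2: mem[0x0d..0x13] <- [ef e5 6e eb c8 64 ea]
D3: mem[0x14..0x16] <- [bf b6 db]
D4: mem[0x0d..0x14] <- [bf b6 db ef e5 6e eb c8]
query mem[0x0b]=0x64, mem[0x13]=0xeb, mem[0x0f]=0xdb, mem[0x00]=0xb1, mem[0x14]=0xc8

MEM[0x0b,0x13,0x0f,0x00,0x14] = 64 eb db b1 c8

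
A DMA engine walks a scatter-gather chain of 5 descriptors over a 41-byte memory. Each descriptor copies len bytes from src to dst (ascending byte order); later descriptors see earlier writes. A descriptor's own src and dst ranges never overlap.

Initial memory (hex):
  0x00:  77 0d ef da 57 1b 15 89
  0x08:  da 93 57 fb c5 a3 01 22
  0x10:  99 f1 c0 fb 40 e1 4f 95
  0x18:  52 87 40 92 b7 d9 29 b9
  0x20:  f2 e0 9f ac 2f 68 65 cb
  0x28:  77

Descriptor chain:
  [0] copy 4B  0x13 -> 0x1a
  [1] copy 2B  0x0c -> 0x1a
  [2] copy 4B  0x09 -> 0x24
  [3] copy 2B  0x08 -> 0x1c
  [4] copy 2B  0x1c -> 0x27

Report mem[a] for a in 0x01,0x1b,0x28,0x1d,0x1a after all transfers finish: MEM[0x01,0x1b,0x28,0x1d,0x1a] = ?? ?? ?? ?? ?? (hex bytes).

MEM[0x01,0x1b,0x28,0x1d,0x1a] = 0d a3 93 93 c5

[0] 0x13->0x1a len=4 : fb 40 e1 4f
[1] 0x0c->0x1a len=2 : c5 a3
[2] 0x09->0x24 len=4 : 93 57 fb c5
[3] 0x08->0x1c len=2 : da 93
[4] 0x1c->0x27 len=2 : da 93
query mem[0x01]=0x0d, mem[0x1b]=0xa3, mem[0x28]=0x93, mem[0x1d]=0x93, mem[0x1a]=0xc5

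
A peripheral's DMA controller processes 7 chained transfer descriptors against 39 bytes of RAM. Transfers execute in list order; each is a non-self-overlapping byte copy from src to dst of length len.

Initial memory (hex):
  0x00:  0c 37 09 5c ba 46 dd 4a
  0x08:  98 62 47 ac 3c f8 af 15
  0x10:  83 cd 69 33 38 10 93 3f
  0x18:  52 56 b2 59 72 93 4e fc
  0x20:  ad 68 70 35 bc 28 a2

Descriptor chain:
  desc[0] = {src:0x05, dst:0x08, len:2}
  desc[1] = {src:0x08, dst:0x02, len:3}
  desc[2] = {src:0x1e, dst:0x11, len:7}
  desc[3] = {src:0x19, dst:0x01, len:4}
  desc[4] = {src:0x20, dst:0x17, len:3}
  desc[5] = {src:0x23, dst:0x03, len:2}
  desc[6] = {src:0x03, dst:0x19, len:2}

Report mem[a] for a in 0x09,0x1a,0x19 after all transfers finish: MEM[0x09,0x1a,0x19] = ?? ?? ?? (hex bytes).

MEM[0x09,0x1a,0x19] = dd bc 35

D0: mem[0x08..0x09] <- [46 dd]
D1: mem[0x02..0x04] <- [46 dd 47]
D2: mem[0x11..0x17] <- [4e fc ad 68 70 35 bc]
D3: mem[0x01..0x04] <- [56 b2 59 72]
D4: mem[0x17..0x19] <- [ad 68 70]
D5: mem[0x03..0x04] <- [35 bc]
D6: mem[0x19..0x1a] <- [35 bc]
query mem[0x09]=0xdd, mem[0x1a]=0xbc, mem[0x19]=0x35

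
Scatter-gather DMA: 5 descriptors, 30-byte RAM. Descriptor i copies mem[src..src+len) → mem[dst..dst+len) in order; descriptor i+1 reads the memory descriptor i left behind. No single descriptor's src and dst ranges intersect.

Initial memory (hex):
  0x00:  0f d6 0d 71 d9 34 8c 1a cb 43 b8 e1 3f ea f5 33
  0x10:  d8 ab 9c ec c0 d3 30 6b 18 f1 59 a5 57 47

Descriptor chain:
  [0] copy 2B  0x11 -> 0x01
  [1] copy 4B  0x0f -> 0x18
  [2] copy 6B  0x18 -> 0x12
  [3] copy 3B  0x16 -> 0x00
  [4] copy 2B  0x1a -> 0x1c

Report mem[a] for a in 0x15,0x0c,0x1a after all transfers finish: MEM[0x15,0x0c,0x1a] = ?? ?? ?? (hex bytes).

[0] 0x11->0x01 len=2 : ab 9c
[1] 0x0f->0x18 len=4 : 33 d8 ab 9c
[2] 0x18->0x12 len=6 : 33 d8 ab 9c 57 47
[3] 0x16->0x00 len=3 : 57 47 33
[4] 0x1a->0x1c len=2 : ab 9c
query mem[0x15]=0x9c, mem[0x0c]=0x3f, mem[0x1a]=0xab

MEM[0x15,0x0c,0x1a] = 9c 3f ab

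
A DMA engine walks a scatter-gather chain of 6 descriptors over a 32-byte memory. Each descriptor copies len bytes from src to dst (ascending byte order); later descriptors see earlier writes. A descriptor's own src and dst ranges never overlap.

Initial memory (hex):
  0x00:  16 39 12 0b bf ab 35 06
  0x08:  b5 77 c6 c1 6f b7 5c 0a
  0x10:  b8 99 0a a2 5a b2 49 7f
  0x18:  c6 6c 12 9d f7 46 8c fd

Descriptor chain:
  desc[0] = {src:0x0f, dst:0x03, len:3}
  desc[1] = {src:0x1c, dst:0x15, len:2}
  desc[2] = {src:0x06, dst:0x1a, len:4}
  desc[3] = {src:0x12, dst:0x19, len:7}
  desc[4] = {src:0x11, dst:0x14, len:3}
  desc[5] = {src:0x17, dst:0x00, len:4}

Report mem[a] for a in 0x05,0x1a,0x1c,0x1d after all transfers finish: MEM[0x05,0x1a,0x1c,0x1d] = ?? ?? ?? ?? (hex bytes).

MEM[0x05,0x1a,0x1c,0x1d] = 99 a2 f7 46

[0] 0x0f->0x03 len=3 : 0a b8 99
[1] 0x1c->0x15 len=2 : f7 46
[2] 0x06->0x1a len=4 : 35 06 b5 77
[3] 0x12->0x19 len=7 : 0a a2 5a f7 46 7f c6
[4] 0x11->0x14 len=3 : 99 0a a2
[5] 0x17->0x00 len=4 : 7f c6 0a a2
query mem[0x05]=0x99, mem[0x1a]=0xa2, mem[0x1c]=0xf7, mem[0x1d]=0x46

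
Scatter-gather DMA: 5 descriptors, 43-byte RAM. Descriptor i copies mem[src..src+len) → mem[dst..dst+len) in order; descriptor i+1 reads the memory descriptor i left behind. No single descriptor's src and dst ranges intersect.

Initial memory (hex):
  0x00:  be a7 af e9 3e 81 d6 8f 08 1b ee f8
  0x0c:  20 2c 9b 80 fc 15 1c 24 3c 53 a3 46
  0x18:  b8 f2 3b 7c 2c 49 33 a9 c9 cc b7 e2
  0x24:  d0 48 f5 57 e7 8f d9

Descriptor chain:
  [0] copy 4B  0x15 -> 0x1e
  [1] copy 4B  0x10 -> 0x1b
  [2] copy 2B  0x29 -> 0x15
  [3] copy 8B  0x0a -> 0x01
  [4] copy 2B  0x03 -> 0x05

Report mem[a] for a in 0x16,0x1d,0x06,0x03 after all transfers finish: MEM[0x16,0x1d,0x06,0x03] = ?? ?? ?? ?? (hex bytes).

  after D0: wrote 4B at 0x1e = 53a346b8
  after D1: wrote 4B at 0x1b = fc151c24
  after D2: wrote 2B at 0x15 = 8fd9
  after D3: wrote 8B at 0x01 = eef8202c9b80fc15
  after D4: wrote 2B at 0x05 = 202c
query mem[0x16]=0xd9, mem[0x1d]=0x1c, mem[0x06]=0x2c, mem[0x03]=0x20

MEM[0x16,0x1d,0x06,0x03] = d9 1c 2c 20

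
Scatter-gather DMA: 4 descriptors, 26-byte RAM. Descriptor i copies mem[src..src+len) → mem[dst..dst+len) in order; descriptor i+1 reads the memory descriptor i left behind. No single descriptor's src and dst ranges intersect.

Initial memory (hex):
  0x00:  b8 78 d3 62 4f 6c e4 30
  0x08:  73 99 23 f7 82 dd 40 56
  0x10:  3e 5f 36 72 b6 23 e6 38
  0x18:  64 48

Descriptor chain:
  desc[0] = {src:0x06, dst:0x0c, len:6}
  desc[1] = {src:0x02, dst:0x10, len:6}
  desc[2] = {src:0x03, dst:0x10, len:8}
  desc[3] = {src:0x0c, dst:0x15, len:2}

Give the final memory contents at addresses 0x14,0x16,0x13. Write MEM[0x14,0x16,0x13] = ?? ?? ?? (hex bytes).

D0: mem[0x0c..0x11] <- [e4 30 73 99 23 f7]
D1: mem[0x10..0x15] <- [d3 62 4f 6c e4 30]
D2: mem[0x10..0x17] <- [62 4f 6c e4 30 73 99 23]
D3: mem[0x15..0x16] <- [e4 30]
query mem[0x14]=0x30, mem[0x16]=0x30, mem[0x13]=0xe4

MEM[0x14,0x16,0x13] = 30 30 e4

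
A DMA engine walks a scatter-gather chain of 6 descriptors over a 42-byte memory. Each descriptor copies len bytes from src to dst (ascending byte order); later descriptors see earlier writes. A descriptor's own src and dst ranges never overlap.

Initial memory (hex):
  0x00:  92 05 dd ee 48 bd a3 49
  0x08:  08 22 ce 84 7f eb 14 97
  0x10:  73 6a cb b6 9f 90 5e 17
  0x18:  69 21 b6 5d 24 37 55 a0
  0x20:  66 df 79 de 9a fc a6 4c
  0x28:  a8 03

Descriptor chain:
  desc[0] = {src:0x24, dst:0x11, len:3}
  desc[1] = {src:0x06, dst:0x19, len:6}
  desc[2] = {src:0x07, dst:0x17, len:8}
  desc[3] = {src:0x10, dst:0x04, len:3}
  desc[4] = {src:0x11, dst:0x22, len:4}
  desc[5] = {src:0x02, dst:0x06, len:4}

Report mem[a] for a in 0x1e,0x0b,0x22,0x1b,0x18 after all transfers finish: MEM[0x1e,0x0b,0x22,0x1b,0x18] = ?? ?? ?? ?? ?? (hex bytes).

MEM[0x1e,0x0b,0x22,0x1b,0x18] = 14 84 9a 84 08

D0: mem[0x11..0x13] <- [9a fc a6]
D1: mem[0x19..0x1e] <- [a3 49 08 22 ce 84]
D2: mem[0x17..0x1e] <- [49 08 22 ce 84 7f eb 14]
D3: mem[0x04..0x06] <- [73 9a fc]
D4: mem[0x22..0x25] <- [9a fc a6 9f]
D5: mem[0x06..0x09] <- [dd ee 73 9a]
query mem[0x1e]=0x14, mem[0x0b]=0x84, mem[0x22]=0x9a, mem[0x1b]=0x84, mem[0x18]=0x08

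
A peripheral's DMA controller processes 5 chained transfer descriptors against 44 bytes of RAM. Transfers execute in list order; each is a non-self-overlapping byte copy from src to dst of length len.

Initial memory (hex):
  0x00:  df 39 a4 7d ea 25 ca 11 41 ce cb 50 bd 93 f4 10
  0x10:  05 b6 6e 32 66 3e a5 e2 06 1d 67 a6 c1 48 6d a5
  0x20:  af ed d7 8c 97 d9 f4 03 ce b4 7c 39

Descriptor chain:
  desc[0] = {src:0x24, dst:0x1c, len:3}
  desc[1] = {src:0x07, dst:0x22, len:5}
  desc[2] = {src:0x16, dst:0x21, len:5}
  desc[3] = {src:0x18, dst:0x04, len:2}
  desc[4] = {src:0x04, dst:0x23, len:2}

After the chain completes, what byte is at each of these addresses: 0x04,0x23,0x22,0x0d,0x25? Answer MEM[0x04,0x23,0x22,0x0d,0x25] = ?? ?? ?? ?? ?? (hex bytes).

MEM[0x04,0x23,0x22,0x0d,0x25] = 06 06 e2 93 67

D0: mem[0x1c..0x1e] <- [97 d9 f4]
D1: mem[0x22..0x26] <- [11 41 ce cb 50]
D2: mem[0x21..0x25] <- [a5 e2 06 1d 67]
D3: mem[0x04..0x05] <- [06 1d]
D4: mem[0x23..0x24] <- [06 1d]
query mem[0x04]=0x06, mem[0x23]=0x06, mem[0x22]=0xe2, mem[0x0d]=0x93, mem[0x25]=0x67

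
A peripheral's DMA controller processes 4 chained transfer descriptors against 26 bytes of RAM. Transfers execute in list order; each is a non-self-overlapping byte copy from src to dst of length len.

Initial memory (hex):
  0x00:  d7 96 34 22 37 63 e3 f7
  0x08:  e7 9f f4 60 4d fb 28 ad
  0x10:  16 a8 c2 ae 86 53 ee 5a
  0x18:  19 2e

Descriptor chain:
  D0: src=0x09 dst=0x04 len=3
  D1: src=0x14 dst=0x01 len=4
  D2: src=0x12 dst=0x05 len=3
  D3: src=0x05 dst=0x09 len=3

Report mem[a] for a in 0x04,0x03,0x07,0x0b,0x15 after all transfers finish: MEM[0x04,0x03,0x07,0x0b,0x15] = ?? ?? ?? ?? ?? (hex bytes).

MEM[0x04,0x03,0x07,0x0b,0x15] = 5a ee 86 86 53

#0 dst[0x04+3] := {0x9f,0xf4,0x60}
#1 dst[0x01+4] := {0x86,0x53,0xee,0x5a}
#2 dst[0x05+3] := {0xc2,0xae,0x86}
#3 dst[0x09+3] := {0xc2,0xae,0x86}
query mem[0x04]=0x5a, mem[0x03]=0xee, mem[0x07]=0x86, mem[0x0b]=0x86, mem[0x15]=0x53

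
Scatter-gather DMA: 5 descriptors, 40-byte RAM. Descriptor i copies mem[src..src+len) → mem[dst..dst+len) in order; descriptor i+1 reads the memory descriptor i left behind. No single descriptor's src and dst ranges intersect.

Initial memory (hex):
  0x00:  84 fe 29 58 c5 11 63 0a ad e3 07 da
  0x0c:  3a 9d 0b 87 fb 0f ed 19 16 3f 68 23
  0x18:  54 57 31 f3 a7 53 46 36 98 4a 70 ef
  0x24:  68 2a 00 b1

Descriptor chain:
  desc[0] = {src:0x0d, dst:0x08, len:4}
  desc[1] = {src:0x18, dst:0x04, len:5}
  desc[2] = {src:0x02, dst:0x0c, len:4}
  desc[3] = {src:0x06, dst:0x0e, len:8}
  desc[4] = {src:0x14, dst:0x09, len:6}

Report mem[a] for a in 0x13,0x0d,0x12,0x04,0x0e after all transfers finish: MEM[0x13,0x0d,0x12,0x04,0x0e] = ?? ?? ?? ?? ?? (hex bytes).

MEM[0x13,0x0d,0x12,0x04,0x0e] = fb 54 87 54 57

  after D0: wrote 4B at 0x08 = 9d0b87fb
  after D1: wrote 5B at 0x04 = 545731f3a7
  after D2: wrote 4B at 0x0c = 29585457
  after D3: wrote 8B at 0x0e = 31f3a70b87fb2958
  after D4: wrote 6B at 0x09 = 295868235457
query mem[0x13]=0xfb, mem[0x0d]=0x54, mem[0x12]=0x87, mem[0x04]=0x54, mem[0x0e]=0x57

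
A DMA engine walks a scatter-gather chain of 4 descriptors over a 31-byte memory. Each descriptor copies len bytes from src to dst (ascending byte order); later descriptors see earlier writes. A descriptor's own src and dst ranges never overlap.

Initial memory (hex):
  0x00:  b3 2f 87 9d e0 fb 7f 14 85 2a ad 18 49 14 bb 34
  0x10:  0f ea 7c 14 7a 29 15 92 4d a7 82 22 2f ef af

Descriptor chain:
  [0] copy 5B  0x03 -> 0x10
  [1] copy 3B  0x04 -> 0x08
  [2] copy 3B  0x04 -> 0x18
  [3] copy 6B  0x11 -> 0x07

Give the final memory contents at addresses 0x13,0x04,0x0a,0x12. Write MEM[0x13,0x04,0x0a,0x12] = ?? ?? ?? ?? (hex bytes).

MEM[0x13,0x04,0x0a,0x12] = 7f e0 14 fb

#0 dst[0x10+5] := {0x9d,0xe0,0xfb,0x7f,0x14}
#1 dst[0x08+3] := {0xe0,0xfb,0x7f}
#2 dst[0x18+3] := {0xe0,0xfb,0x7f}
#3 dst[0x07+6] := {0xe0,0xfb,0x7f,0x14,0x29,0x15}
query mem[0x13]=0x7f, mem[0x04]=0xe0, mem[0x0a]=0x14, mem[0x12]=0xfb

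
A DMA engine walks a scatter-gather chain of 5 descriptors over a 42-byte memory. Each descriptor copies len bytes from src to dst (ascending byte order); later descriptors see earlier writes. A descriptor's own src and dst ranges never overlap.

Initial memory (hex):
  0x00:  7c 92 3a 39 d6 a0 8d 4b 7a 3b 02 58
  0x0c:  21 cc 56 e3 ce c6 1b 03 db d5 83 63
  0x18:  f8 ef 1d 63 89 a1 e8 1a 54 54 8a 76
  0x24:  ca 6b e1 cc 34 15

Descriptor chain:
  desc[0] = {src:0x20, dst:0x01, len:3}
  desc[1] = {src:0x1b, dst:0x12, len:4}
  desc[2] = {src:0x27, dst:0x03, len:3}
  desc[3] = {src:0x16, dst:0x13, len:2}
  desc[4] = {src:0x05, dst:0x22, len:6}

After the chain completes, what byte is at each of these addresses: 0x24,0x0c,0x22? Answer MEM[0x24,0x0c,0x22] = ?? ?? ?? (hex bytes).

MEM[0x24,0x0c,0x22] = 4b 21 15

[0] 0x20->0x01 len=3 : 54 54 8a
[1] 0x1b->0x12 len=4 : 63 89 a1 e8
[2] 0x27->0x03 len=3 : cc 34 15
[3] 0x16->0x13 len=2 : 83 63
[4] 0x05->0x22 len=6 : 15 8d 4b 7a 3b 02
query mem[0x24]=0x4b, mem[0x0c]=0x21, mem[0x22]=0x15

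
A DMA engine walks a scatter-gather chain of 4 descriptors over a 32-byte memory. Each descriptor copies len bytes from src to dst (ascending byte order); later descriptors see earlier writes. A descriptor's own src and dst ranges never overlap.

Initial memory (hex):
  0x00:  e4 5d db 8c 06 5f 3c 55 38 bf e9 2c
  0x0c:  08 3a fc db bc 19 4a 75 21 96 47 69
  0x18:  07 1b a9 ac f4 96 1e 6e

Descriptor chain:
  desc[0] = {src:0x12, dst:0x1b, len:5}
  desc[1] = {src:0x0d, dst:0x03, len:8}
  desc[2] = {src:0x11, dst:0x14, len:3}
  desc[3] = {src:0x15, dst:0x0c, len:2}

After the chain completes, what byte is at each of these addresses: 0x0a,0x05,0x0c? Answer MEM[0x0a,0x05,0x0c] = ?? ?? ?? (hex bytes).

MEM[0x0a,0x05,0x0c] = 21 db 4a

  after D0: wrote 5B at 0x1b = 4a75219647
  after D1: wrote 8B at 0x03 = 3afcdbbc194a7521
  after D2: wrote 3B at 0x14 = 194a75
  after D3: wrote 2B at 0x0c = 4a75
query mem[0x0a]=0x21, mem[0x05]=0xdb, mem[0x0c]=0x4a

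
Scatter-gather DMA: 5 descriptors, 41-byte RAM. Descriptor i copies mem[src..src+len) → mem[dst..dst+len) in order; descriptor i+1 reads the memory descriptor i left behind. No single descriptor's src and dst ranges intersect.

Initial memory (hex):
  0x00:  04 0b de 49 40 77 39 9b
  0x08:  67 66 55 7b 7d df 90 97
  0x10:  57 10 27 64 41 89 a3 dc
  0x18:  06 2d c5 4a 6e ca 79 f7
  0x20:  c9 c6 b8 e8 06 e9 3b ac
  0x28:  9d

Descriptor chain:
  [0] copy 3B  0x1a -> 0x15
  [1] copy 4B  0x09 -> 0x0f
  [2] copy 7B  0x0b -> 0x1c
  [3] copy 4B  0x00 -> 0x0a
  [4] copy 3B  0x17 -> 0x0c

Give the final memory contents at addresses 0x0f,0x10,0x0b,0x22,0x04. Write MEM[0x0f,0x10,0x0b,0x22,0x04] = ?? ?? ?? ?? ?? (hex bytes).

MEM[0x0f,0x10,0x0b,0x22,0x04] = 66 55 0b 7b 40

#0 dst[0x15+3] := {0xc5,0x4a,0x6e}
#1 dst[0x0f+4] := {0x66,0x55,0x7b,0x7d}
#2 dst[0x1c+7] := {0x7b,0x7d,0xdf,0x90,0x66,0x55,0x7b}
#3 dst[0x0a+4] := {0x04,0x0b,0xde,0x49}
#4 dst[0x0c+3] := {0x6e,0x06,0x2d}
query mem[0x0f]=0x66, mem[0x10]=0x55, mem[0x0b]=0x0b, mem[0x22]=0x7b, mem[0x04]=0x40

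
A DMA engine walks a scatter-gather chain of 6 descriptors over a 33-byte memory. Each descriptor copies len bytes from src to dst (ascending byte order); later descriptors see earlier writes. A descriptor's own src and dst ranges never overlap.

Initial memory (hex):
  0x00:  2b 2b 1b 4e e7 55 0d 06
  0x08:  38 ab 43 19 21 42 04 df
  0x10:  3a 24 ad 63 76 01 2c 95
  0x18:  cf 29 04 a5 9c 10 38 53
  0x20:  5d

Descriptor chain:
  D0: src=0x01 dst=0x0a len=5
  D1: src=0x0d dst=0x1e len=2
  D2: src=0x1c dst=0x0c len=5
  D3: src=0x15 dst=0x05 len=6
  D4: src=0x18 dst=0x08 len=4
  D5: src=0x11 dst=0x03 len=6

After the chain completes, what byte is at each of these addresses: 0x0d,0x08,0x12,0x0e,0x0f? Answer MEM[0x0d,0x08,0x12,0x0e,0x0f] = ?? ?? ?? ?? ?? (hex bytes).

MEM[0x0d,0x08,0x12,0x0e,0x0f] = 10 2c ad e7 55

#0 dst[0x0a+5] := {0x2b,0x1b,0x4e,0xe7,0x55}
#1 dst[0x1e+2] := {0xe7,0x55}
#2 dst[0x0c+5] := {0x9c,0x10,0xe7,0x55,0x5d}
#3 dst[0x05+6] := {0x01,0x2c,0x95,0xcf,0x29,0x04}
#4 dst[0x08+4] := {0xcf,0x29,0x04,0xa5}
#5 dst[0x03+6] := {0x24,0xad,0x63,0x76,0x01,0x2c}
query mem[0x0d]=0x10, mem[0x08]=0x2c, mem[0x12]=0xad, mem[0x0e]=0xe7, mem[0x0f]=0x55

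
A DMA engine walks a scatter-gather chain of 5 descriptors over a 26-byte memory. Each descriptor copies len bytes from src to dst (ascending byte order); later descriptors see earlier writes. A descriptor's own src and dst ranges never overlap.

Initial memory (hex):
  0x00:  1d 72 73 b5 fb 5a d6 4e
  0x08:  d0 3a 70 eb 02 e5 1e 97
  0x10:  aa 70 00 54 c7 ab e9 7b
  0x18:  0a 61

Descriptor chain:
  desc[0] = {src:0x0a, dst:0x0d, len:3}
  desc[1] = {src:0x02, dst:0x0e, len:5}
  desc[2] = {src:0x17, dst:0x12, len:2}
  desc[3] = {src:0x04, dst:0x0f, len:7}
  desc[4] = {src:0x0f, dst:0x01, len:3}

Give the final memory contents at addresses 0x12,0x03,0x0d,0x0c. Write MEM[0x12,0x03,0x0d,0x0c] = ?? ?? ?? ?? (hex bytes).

D0: mem[0x0d..0x0f] <- [70 eb 02]
D1: mem[0x0e..0x12] <- [73 b5 fb 5a d6]
D2: mem[0x12..0x13] <- [7b 0a]
D3: mem[0x0f..0x15] <- [fb 5a d6 4e d0 3a 70]
D4: mem[0x01..0x03] <- [fb 5a d6]
query mem[0x12]=0x4e, mem[0x03]=0xd6, mem[0x0d]=0x70, mem[0x0c]=0x02

MEM[0x12,0x03,0x0d,0x0c] = 4e d6 70 02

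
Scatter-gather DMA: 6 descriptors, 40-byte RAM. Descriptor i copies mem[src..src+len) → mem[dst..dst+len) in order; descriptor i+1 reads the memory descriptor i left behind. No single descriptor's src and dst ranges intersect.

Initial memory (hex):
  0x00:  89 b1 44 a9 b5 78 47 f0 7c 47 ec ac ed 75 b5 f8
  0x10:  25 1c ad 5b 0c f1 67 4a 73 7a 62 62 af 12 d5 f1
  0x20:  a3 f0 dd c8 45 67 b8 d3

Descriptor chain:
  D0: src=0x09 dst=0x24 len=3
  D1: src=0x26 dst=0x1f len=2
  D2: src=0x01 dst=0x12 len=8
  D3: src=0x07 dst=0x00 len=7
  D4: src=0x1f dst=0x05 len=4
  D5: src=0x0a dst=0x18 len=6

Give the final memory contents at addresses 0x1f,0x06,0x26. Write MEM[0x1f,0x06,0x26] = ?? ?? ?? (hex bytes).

[0] 0x09->0x24 len=3 : 47 ec ac
[1] 0x26->0x1f len=2 : ac d3
[2] 0x01->0x12 len=8 : b1 44 a9 b5 78 47 f0 7c
[3] 0x07->0x00 len=7 : f0 7c 47 ec ac ed 75
[4] 0x1f->0x05 len=4 : ac d3 f0 dd
[5] 0x0a->0x18 len=6 : ec ac ed 75 b5 f8
query mem[0x1f]=0xac, mem[0x06]=0xd3, mem[0x26]=0xac

MEM[0x1f,0x06,0x26] = ac d3 ac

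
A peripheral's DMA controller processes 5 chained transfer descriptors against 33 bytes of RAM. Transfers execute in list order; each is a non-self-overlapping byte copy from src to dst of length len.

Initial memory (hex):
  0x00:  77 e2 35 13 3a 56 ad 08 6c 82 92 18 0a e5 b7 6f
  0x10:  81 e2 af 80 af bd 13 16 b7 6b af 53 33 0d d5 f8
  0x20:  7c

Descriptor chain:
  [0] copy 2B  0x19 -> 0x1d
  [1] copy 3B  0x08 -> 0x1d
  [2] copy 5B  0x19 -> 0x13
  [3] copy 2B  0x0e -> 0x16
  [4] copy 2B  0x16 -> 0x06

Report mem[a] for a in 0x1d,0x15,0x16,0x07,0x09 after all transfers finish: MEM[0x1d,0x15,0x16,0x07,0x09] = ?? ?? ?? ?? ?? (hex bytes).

MEM[0x1d,0x15,0x16,0x07,0x09] = 6c 53 b7 6f 82

D0: mem[0x1d..0x1e] <- [6b af]
D1: mem[0x1d..0x1f] <- [6c 82 92]
D2: mem[0x13..0x17] <- [6b af 53 33 6c]
D3: mem[0x16..0x17] <- [b7 6f]
D4: mem[0x06..0x07] <- [b7 6f]
query mem[0x1d]=0x6c, mem[0x15]=0x53, mem[0x16]=0xb7, mem[0x07]=0x6f, mem[0x09]=0x82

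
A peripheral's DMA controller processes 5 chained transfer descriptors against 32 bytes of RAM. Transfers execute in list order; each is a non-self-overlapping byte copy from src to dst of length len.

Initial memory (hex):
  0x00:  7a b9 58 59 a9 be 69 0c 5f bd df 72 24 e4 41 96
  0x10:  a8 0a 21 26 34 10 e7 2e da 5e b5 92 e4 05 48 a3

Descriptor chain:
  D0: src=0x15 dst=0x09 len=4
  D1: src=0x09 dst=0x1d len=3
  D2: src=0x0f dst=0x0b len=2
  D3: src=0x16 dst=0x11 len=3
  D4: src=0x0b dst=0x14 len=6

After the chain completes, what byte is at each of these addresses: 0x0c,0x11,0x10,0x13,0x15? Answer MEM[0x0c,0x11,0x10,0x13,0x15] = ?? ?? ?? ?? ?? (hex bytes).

MEM[0x0c,0x11,0x10,0x13,0x15] = a8 e7 a8 da a8

#0 dst[0x09+4] := {0x10,0xe7,0x2e,0xda}
#1 dst[0x1d+3] := {0x10,0xe7,0x2e}
#2 dst[0x0b+2] := {0x96,0xa8}
#3 dst[0x11+3] := {0xe7,0x2e,0xda}
#4 dst[0x14+6] := {0x96,0xa8,0xe4,0x41,0x96,0xa8}
query mem[0x0c]=0xa8, mem[0x11]=0xe7, mem[0x10]=0xa8, mem[0x13]=0xda, mem[0x15]=0xa8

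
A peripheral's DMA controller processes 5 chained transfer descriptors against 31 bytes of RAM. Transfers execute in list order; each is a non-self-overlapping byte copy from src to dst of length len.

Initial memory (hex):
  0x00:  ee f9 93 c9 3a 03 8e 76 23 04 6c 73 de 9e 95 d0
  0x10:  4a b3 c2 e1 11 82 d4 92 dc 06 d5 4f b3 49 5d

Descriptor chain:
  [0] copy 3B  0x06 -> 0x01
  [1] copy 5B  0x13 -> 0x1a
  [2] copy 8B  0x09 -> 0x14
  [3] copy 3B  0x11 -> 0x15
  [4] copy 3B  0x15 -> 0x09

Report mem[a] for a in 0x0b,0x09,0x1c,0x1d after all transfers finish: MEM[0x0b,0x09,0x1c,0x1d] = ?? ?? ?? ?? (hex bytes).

#0 dst[0x01+3] := {0x8e,0x76,0x23}
#1 dst[0x1a+5] := {0xe1,0x11,0x82,0xd4,0x92}
#2 dst[0x14+8] := {0x04,0x6c,0x73,0xde,0x9e,0x95,0xd0,0x4a}
#3 dst[0x15+3] := {0xb3,0xc2,0xe1}
#4 dst[0x09+3] := {0xb3,0xc2,0xe1}
query mem[0x0b]=0xe1, mem[0x09]=0xb3, mem[0x1c]=0x82, mem[0x1d]=0xd4

MEM[0x0b,0x09,0x1c,0x1d] = e1 b3 82 d4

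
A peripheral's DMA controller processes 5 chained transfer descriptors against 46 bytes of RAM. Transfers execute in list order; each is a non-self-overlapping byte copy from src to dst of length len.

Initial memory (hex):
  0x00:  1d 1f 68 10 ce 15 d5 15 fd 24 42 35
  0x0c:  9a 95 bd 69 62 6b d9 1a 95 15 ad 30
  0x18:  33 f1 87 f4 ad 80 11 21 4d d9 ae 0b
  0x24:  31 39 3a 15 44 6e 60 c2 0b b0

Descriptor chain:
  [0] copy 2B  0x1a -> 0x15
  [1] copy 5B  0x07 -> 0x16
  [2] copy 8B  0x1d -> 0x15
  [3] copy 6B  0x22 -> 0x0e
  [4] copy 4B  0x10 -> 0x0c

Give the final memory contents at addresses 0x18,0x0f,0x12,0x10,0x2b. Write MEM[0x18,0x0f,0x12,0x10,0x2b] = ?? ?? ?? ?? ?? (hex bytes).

D0: mem[0x15..0x16] <- [87 f4]
D1: mem[0x16..0x1a] <- [15 fd 24 42 35]
D2: mem[0x15..0x1c] <- [80 11 21 4d d9 ae 0b 31]
D3: mem[0x0e..0x13] <- [ae 0b 31 39 3a 15]
D4: mem[0x0c..0x0f] <- [31 39 3a 15]
query mem[0x18]=0x4d, mem[0x0f]=0x15, mem[0x12]=0x3a, mem[0x10]=0x31, mem[0x2b]=0xc2

MEM[0x18,0x0f,0x12,0x10,0x2b] = 4d 15 3a 31 c2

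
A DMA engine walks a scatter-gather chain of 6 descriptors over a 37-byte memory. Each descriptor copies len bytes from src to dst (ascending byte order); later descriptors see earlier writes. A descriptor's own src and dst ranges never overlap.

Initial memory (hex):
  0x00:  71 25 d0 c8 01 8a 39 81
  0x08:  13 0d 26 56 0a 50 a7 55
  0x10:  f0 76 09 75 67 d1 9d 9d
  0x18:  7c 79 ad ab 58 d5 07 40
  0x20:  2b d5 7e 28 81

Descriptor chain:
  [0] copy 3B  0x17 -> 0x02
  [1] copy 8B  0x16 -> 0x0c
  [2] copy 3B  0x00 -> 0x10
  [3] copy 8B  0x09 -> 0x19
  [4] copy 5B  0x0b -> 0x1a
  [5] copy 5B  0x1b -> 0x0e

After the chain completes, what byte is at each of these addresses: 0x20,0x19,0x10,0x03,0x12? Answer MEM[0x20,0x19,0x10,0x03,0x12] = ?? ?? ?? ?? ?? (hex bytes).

D0: mem[0x02..0x04] <- [9d 7c 79]
D1: mem[0x0c..0x13] <- [9d 9d 7c 79 ad ab 58 d5]
D2: mem[0x10..0x12] <- [71 25 9d]
D3: mem[0x19..0x20] <- [0d 26 56 9d 9d 7c 79 71]
D4: mem[0x1a..0x1e] <- [56 9d 9d 7c 79]
D5: mem[0x0e..0x12] <- [9d 9d 7c 79 79]
query mem[0x20]=0x71, mem[0x19]=0x0d, mem[0x10]=0x7c, mem[0x03]=0x7c, mem[0x12]=0x79

MEM[0x20,0x19,0x10,0x03,0x12] = 71 0d 7c 7c 79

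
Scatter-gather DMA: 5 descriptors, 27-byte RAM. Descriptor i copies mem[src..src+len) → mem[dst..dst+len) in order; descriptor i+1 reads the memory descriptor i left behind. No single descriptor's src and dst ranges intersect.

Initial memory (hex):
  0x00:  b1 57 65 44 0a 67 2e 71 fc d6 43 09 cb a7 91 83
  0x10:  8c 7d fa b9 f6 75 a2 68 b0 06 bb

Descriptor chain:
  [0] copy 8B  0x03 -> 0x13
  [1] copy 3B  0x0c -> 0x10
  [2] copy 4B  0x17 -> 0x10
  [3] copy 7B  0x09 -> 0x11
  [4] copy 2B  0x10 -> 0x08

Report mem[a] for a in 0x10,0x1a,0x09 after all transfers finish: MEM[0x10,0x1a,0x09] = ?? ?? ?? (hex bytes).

MEM[0x10,0x1a,0x09] = 71 43 d6

#0 dst[0x13+8] := {0x44,0x0a,0x67,0x2e,0x71,0xfc,0xd6,0x43}
#1 dst[0x10+3] := {0xcb,0xa7,0x91}
#2 dst[0x10+4] := {0x71,0xfc,0xd6,0x43}
#3 dst[0x11+7] := {0xd6,0x43,0x09,0xcb,0xa7,0x91,0x83}
#4 dst[0x08+2] := {0x71,0xd6}
query mem[0x10]=0x71, mem[0x1a]=0x43, mem[0x09]=0xd6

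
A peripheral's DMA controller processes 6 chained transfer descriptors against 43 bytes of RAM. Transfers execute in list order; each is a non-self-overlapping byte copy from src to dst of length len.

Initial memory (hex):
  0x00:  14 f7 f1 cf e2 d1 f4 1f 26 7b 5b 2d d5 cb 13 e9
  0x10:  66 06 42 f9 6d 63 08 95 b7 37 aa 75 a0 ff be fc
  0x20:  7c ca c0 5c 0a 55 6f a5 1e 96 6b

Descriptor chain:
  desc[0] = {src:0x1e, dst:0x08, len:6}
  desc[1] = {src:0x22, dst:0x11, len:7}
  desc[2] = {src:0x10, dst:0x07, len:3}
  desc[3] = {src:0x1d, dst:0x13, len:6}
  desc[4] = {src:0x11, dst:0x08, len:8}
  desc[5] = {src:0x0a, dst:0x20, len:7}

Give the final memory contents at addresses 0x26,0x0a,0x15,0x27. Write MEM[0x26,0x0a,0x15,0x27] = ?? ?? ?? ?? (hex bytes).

MEM[0x26,0x0a,0x15,0x27] = 66 ff fc a5

#0 dst[0x08+6] := {0xbe,0xfc,0x7c,0xca,0xc0,0x5c}
#1 dst[0x11+7] := {0xc0,0x5c,0x0a,0x55,0x6f,0xa5,0x1e}
#2 dst[0x07+3] := {0x66,0xc0,0x5c}
#3 dst[0x13+6] := {0xff,0xbe,0xfc,0x7c,0xca,0xc0}
#4 dst[0x08+8] := {0xc0,0x5c,0xff,0xbe,0xfc,0x7c,0xca,0xc0}
#5 dst[0x20+7] := {0xff,0xbe,0xfc,0x7c,0xca,0xc0,0x66}
query mem[0x26]=0x66, mem[0x0a]=0xff, mem[0x15]=0xfc, mem[0x27]=0xa5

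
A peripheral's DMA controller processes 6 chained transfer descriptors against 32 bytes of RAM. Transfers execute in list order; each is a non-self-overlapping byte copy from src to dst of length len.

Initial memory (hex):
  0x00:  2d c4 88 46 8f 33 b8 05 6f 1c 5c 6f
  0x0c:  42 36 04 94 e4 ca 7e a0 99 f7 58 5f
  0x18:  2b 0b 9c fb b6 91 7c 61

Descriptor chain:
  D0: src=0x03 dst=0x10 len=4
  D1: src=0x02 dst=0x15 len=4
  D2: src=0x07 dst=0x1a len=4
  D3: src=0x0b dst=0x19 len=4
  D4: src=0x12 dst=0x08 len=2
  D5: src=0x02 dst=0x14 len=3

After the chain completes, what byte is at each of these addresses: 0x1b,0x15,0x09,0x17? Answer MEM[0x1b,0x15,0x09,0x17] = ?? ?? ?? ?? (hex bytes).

#0 dst[0x10+4] := {0x46,0x8f,0x33,0xb8}
#1 dst[0x15+4] := {0x88,0x46,0x8f,0x33}
#2 dst[0x1a+4] := {0x05,0x6f,0x1c,0x5c}
#3 dst[0x19+4] := {0x6f,0x42,0x36,0x04}
#4 dst[0x08+2] := {0x33,0xb8}
#5 dst[0x14+3] := {0x88,0x46,0x8f}
query mem[0x1b]=0x36, mem[0x15]=0x46, mem[0x09]=0xb8, mem[0x17]=0x8f

MEM[0x1b,0x15,0x09,0x17] = 36 46 b8 8f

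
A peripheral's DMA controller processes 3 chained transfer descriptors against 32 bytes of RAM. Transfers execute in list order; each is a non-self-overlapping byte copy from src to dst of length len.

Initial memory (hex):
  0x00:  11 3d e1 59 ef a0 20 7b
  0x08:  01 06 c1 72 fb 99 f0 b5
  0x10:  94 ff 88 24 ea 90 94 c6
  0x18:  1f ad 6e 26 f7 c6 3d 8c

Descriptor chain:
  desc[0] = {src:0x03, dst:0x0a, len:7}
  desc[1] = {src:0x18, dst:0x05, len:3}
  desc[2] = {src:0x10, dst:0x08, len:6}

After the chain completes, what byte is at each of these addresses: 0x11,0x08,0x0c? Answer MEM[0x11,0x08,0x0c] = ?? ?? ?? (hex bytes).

D0: mem[0x0a..0x10] <- [59 ef a0 20 7b 01 06]
D1: mem[0x05..0x07] <- [1f ad 6e]
D2: mem[0x08..0x0d] <- [06 ff 88 24 ea 90]
query mem[0x11]=0xff, mem[0x08]=0x06, mem[0x0c]=0xea

MEM[0x11,0x08,0x0c] = ff 06 ea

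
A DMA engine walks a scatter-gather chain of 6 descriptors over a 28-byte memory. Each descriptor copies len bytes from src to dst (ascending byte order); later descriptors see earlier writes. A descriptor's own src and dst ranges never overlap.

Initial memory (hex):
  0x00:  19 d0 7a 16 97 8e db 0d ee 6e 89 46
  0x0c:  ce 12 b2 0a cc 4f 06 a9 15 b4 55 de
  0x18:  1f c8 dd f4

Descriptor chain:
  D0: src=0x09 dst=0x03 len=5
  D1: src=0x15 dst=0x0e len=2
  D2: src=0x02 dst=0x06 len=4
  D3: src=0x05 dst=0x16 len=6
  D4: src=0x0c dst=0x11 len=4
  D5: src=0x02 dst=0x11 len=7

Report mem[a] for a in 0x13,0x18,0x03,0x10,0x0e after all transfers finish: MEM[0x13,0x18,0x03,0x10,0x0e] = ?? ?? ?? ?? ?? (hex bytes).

[0] 0x09->0x03 len=5 : 6e 89 46 ce 12
[1] 0x15->0x0e len=2 : b4 55
[2] 0x02->0x06 len=4 : 7a 6e 89 46
[3] 0x05->0x16 len=6 : 46 7a 6e 89 46 89
[4] 0x0c->0x11 len=4 : ce 12 b4 55
[5] 0x02->0x11 len=7 : 7a 6e 89 46 7a 6e 89
query mem[0x13]=0x89, mem[0x18]=0x6e, mem[0x03]=0x6e, mem[0x10]=0xcc, mem[0x0e]=0xb4

MEM[0x13,0x18,0x03,0x10,0x0e] = 89 6e 6e cc b4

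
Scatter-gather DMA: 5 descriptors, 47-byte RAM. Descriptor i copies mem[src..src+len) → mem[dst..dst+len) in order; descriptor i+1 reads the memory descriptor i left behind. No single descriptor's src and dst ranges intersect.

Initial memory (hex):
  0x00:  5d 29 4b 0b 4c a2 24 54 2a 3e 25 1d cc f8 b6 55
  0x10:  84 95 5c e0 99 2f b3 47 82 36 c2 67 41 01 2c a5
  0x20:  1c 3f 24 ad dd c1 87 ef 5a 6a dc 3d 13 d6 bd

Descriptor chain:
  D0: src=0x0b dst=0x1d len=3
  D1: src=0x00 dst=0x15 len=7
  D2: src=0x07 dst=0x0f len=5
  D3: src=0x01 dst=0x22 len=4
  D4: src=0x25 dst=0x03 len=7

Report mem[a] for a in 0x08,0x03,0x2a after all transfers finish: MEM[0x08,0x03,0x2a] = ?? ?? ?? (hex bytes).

[0] 0x0b->0x1d len=3 : 1d cc f8
[1] 0x00->0x15 len=7 : 5d 29 4b 0b 4c a2 24
[2] 0x07->0x0f len=5 : 54 2a 3e 25 1d
[3] 0x01->0x22 len=4 : 29 4b 0b 4c
[4] 0x25->0x03 len=7 : 4c 87 ef 5a 6a dc 3d
query mem[0x08]=0xdc, mem[0x03]=0x4c, mem[0x2a]=0xdc

MEM[0x08,0x03,0x2a] = dc 4c dc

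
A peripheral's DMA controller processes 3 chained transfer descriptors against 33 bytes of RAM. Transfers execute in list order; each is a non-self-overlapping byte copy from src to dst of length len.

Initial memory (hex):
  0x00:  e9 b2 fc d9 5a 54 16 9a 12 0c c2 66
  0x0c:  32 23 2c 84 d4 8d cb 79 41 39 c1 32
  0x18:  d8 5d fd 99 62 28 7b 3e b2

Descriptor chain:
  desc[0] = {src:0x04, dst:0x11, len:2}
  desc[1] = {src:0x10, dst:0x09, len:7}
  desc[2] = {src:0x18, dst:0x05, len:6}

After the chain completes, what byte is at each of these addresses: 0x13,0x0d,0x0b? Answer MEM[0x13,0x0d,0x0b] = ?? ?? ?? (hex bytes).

MEM[0x13,0x0d,0x0b] = 79 41 54

D0: mem[0x11..0x12] <- [5a 54]
D1: mem[0x09..0x0f] <- [d4 5a 54 79 41 39 c1]
D2: mem[0x05..0x0a] <- [d8 5d fd 99 62 28]
query mem[0x13]=0x79, mem[0x0d]=0x41, mem[0x0b]=0x54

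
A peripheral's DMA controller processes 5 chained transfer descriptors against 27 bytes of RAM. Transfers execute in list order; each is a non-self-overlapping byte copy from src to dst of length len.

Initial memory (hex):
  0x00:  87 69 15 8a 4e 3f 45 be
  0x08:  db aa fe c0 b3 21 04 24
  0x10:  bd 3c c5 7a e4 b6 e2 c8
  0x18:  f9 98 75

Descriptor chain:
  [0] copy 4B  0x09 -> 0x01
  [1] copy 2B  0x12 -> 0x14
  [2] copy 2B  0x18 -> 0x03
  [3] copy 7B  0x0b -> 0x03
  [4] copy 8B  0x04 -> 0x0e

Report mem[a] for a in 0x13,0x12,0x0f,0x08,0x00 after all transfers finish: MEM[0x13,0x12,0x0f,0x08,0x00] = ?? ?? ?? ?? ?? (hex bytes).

MEM[0x13,0x12,0x0f,0x08,0x00] = 3c bd 21 bd 87

#0 dst[0x01+4] := {0xaa,0xfe,0xc0,0xb3}
#1 dst[0x14+2] := {0xc5,0x7a}
#2 dst[0x03+2] := {0xf9,0x98}
#3 dst[0x03+7] := {0xc0,0xb3,0x21,0x04,0x24,0xbd,0x3c}
#4 dst[0x0e+8] := {0xb3,0x21,0x04,0x24,0xbd,0x3c,0xfe,0xc0}
query mem[0x13]=0x3c, mem[0x12]=0xbd, mem[0x0f]=0x21, mem[0x08]=0xbd, mem[0x00]=0x87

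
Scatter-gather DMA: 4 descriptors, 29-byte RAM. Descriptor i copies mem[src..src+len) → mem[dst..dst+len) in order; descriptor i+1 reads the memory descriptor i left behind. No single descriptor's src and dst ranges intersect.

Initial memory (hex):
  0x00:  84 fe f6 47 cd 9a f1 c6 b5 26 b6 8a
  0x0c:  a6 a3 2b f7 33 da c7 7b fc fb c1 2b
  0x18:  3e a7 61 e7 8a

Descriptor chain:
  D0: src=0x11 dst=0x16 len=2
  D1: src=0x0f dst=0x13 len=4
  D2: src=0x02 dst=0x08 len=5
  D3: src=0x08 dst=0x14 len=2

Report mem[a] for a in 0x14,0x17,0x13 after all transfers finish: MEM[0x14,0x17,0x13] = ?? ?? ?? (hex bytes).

  after D0: wrote 2B at 0x16 = dac7
  after D1: wrote 4B at 0x13 = f733dac7
  after D2: wrote 5B at 0x08 = f647cd9af1
  after D3: wrote 2B at 0x14 = f647
query mem[0x14]=0xf6, mem[0x17]=0xc7, mem[0x13]=0xf7

MEM[0x14,0x17,0x13] = f6 c7 f7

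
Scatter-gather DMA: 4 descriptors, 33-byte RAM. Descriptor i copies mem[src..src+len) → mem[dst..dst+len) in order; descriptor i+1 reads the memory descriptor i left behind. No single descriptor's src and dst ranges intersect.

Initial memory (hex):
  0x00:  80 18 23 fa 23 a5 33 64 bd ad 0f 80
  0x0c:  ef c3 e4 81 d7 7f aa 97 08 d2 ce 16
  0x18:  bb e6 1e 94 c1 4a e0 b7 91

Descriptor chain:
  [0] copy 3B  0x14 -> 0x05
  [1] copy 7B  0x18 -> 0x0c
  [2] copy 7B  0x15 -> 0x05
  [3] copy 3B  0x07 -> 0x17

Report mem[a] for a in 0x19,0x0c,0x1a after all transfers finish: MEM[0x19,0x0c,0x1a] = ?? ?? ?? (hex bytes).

MEM[0x19,0x0c,0x1a] = e6 bb 1e

[0] 0x14->0x05 len=3 : 08 d2 ce
[1] 0x18->0x0c len=7 : bb e6 1e 94 c1 4a e0
[2] 0x15->0x05 len=7 : d2 ce 16 bb e6 1e 94
[3] 0x07->0x17 len=3 : 16 bb e6
query mem[0x19]=0xe6, mem[0x0c]=0xbb, mem[0x1a]=0x1e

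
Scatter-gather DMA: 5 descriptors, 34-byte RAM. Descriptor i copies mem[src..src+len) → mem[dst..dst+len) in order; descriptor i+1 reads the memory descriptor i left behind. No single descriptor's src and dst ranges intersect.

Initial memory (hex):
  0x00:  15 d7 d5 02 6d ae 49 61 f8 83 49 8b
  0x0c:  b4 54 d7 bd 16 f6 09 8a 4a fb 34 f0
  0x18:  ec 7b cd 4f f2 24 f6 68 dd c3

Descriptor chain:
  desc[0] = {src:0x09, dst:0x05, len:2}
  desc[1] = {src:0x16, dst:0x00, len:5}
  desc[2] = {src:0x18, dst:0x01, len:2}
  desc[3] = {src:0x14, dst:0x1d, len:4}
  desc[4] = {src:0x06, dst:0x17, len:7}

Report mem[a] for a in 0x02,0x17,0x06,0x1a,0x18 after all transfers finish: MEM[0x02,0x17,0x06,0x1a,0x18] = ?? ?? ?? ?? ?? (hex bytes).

  after D0: wrote 2B at 0x05 = 8349
  after D1: wrote 5B at 0x00 = 34f0ec7bcd
  after D2: wrote 2B at 0x01 = ec7b
  after D3: wrote 4B at 0x1d = 4afb34f0
  after D4: wrote 7B at 0x17 = 4961f883498bb4
query mem[0x02]=0x7b, mem[0x17]=0x49, mem[0x06]=0x49, mem[0x1a]=0x83, mem[0x18]=0x61

MEM[0x02,0x17,0x06,0x1a,0x18] = 7b 49 49 83 61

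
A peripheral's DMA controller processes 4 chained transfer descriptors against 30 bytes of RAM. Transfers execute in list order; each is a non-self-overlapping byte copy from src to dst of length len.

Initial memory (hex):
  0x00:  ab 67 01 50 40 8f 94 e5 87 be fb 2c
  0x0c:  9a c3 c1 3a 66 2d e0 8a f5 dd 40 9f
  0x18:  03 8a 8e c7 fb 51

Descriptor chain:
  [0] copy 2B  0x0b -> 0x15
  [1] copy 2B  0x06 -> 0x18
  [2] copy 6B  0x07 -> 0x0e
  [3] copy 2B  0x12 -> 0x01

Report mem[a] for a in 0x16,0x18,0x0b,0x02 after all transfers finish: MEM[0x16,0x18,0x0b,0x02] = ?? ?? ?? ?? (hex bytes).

MEM[0x16,0x18,0x0b,0x02] = 9a 94 2c 9a

  after D0: wrote 2B at 0x15 = 2c9a
  after D1: wrote 2B at 0x18 = 94e5
  after D2: wrote 6B at 0x0e = e587befb2c9a
  after D3: wrote 2B at 0x01 = 2c9a
query mem[0x16]=0x9a, mem[0x18]=0x94, mem[0x0b]=0x2c, mem[0x02]=0x9a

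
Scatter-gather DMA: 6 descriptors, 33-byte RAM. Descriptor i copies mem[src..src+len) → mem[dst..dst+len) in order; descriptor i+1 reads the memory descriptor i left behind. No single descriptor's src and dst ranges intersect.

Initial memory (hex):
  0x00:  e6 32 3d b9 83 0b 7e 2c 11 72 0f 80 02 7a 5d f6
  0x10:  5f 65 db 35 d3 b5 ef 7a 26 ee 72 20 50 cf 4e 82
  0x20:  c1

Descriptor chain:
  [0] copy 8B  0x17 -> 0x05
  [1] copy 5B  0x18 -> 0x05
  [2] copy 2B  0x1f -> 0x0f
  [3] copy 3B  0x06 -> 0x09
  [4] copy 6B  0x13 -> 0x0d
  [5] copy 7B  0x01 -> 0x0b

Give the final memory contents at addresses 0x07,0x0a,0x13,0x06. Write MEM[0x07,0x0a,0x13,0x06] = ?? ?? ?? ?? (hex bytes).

  after D0: wrote 8B at 0x05 = 7a26ee722050cf4e
  after D1: wrote 5B at 0x05 = 26ee722050
  after D2: wrote 2B at 0x0f = 82c1
  after D3: wrote 3B at 0x09 = ee7220
  after D4: wrote 6B at 0x0d = 35d3b5ef7a26
  after D5: wrote 7B at 0x0b = 323db98326ee72
query mem[0x07]=0x72, mem[0x0a]=0x72, mem[0x13]=0x35, mem[0x06]=0xee

MEM[0x07,0x0a,0x13,0x06] = 72 72 35 ee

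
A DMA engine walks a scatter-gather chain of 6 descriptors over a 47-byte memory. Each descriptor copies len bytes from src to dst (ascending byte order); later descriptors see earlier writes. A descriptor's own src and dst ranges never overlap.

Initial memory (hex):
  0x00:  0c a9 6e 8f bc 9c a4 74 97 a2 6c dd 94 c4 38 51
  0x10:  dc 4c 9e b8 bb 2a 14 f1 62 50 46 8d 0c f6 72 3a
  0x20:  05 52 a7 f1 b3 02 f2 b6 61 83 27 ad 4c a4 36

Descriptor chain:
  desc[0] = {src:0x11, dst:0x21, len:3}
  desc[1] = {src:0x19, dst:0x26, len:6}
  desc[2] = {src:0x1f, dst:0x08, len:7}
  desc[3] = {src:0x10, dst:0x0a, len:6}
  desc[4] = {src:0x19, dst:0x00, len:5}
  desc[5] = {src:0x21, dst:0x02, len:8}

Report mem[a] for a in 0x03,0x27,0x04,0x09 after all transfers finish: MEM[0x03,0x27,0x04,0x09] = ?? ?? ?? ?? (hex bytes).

MEM[0x03,0x27,0x04,0x09] = 9e 46 b8 8d

#0 dst[0x21+3] := {0x4c,0x9e,0xb8}
#1 dst[0x26+6] := {0x50,0x46,0x8d,0x0c,0xf6,0x72}
#2 dst[0x08+7] := {0x3a,0x05,0x4c,0x9e,0xb8,0xb3,0x02}
#3 dst[0x0a+6] := {0xdc,0x4c,0x9e,0xb8,0xbb,0x2a}
#4 dst[0x00+5] := {0x50,0x46,0x8d,0x0c,0xf6}
#5 dst[0x02+8] := {0x4c,0x9e,0xb8,0xb3,0x02,0x50,0x46,0x8d}
query mem[0x03]=0x9e, mem[0x27]=0x46, mem[0x04]=0xb8, mem[0x09]=0x8d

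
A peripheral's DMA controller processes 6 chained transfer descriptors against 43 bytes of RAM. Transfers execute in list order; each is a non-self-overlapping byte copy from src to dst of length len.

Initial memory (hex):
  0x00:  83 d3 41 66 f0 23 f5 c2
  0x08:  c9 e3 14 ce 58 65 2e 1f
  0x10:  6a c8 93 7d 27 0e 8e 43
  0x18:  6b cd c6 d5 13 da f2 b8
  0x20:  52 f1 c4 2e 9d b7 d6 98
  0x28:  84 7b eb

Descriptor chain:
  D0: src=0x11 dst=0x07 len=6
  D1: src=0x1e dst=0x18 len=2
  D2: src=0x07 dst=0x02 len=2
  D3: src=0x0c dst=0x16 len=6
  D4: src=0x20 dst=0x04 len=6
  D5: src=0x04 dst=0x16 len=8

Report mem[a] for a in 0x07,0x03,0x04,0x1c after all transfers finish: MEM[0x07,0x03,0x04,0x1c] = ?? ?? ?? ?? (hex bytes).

MEM[0x07,0x03,0x04,0x1c] = 2e 93 52 27

D0: mem[0x07..0x0c] <- [c8 93 7d 27 0e 8e]
D1: mem[0x18..0x19] <- [f2 b8]
D2: mem[0x02..0x03] <- [c8 93]
D3: mem[0x16..0x1b] <- [8e 65 2e 1f 6a c8]
D4: mem[0x04..0x09] <- [52 f1 c4 2e 9d b7]
D5: mem[0x16..0x1d] <- [52 f1 c4 2e 9d b7 27 0e]
query mem[0x07]=0x2e, mem[0x03]=0x93, mem[0x04]=0x52, mem[0x1c]=0x27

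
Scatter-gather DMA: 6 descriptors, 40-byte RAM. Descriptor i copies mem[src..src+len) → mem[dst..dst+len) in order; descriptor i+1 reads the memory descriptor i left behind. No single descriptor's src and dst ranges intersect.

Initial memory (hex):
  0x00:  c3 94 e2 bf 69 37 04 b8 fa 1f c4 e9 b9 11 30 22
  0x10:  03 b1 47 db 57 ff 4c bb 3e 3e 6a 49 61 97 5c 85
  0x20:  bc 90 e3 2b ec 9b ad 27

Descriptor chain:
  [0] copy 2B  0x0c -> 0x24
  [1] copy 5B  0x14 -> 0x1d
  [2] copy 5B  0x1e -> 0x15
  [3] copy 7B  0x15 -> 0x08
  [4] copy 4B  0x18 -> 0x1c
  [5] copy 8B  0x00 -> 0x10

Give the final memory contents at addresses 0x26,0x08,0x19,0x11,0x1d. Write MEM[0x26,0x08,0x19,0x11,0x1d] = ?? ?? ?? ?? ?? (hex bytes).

MEM[0x26,0x08,0x19,0x11,0x1d] = ad ff e3 94 e3

  after D0: wrote 2B at 0x24 = b911
  after D1: wrote 5B at 0x1d = 57ff4cbb3e
  after D2: wrote 5B at 0x15 = ff4cbb3ee3
  after D3: wrote 7B at 0x08 = ff4cbb3ee36a49
  after D4: wrote 4B at 0x1c = 3ee36a49
  after D5: wrote 8B at 0x10 = c394e2bf693704b8
query mem[0x26]=0xad, mem[0x08]=0xff, mem[0x19]=0xe3, mem[0x11]=0x94, mem[0x1d]=0xe3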